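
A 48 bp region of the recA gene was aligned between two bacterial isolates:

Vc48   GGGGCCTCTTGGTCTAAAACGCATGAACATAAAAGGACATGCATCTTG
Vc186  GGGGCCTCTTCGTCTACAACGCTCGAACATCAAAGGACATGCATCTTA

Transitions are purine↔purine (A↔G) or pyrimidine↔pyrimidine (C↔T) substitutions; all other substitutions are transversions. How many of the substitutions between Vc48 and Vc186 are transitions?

2

Mismatches occur at site 11 (G/C, transversion), site 17 (A/C, transversion), site 23 (A/T, transversion), site 24 (T/C, transition), site 31 (A/C, transversion), site 48 (G/A, transition).
Of the 6 differences, 2 transitions and 4 transversions, so the answer is 2.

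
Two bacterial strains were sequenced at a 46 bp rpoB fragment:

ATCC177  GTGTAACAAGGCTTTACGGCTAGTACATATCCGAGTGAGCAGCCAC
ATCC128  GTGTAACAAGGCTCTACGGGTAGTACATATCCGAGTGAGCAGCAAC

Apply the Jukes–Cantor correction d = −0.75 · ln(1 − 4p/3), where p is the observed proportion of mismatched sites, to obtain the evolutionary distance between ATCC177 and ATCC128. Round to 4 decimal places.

Mismatches occur at site 14 (T→C), site 20 (C→G), site 44 (C→A).
p = 3/46 = 0.065217.
d = −0.75 · ln(1 − (4/3)·0.065217) = −0.75 · ln(0.913044) = −0.75 · (-0.090971) = 0.0682.

0.0682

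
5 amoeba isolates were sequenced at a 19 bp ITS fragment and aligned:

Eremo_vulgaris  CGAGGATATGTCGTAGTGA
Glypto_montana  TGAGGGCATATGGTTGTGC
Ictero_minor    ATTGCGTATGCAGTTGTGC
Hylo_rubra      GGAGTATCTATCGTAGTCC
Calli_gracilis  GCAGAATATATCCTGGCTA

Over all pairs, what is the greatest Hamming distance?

Pairwise Hamming distances:
  Eremo_vulgaris vs Glypto_montana: 7
  Eremo_vulgaris vs Ictero_minor: 9
  Eremo_vulgaris vs Hylo_rubra: 6
  Eremo_vulgaris vs Calli_gracilis: 8
  Glypto_montana vs Ictero_minor: 8
  Glypto_montana vs Hylo_rubra: 8
  Glypto_montana vs Calli_gracilis: 11
  Ictero_minor vs Hylo_rubra: 11
  Ictero_minor vs Calli_gracilis: 13
  Hylo_rubra vs Calli_gracilis: 8
The largest is 13, between Ictero_minor and Calli_gracilis.

13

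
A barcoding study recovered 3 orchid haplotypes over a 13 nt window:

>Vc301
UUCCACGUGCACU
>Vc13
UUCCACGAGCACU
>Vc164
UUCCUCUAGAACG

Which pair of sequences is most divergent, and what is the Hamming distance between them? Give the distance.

Pairwise Hamming distances:
  Vc301 vs Vc13: 1
  Vc301 vs Vc164: 5
  Vc13 vs Vc164: 4
The largest is 5, between Vc301 and Vc164.

5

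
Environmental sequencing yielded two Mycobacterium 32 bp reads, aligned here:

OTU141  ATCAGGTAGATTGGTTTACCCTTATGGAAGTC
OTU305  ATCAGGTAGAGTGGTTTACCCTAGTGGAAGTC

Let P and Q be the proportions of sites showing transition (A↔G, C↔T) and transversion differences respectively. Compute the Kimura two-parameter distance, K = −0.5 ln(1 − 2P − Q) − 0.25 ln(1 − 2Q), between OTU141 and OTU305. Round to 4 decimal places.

The sequences differ at positions 11 (T/G, transversion), 23 (T/A, transversion), 24 (A/G, transition).
Of the 3 differences, 1 transition and 2 transversions over 32 sites: P = 1/32 = 0.031250, Q = 2/32 = 0.062500.
d = −0.5·ln(0.875000) − 0.25·ln(0.875000) = −0.5·(-0.133531) − 0.25·(-0.133531) = 0.1001.

0.1001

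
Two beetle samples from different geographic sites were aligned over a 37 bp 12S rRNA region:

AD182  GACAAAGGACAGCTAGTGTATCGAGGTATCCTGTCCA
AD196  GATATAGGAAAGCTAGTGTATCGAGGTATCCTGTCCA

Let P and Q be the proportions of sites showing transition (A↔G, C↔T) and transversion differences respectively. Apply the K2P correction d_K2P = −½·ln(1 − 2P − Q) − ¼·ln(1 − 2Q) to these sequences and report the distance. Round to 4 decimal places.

0.0858

The sequences differ at positions 3 (C/T, transition), 5 (A/T, transversion), 10 (C/A, transversion).
Of the 3 differences, 1 transition and 2 transversions over 37 sites: P = 1/37 = 0.027027, Q = 2/37 = 0.054054.
d = −0.5·ln(0.891892) − 0.25·ln(0.891892) = −0.5·(-0.114410) − 0.25·(-0.114410) = 0.0858.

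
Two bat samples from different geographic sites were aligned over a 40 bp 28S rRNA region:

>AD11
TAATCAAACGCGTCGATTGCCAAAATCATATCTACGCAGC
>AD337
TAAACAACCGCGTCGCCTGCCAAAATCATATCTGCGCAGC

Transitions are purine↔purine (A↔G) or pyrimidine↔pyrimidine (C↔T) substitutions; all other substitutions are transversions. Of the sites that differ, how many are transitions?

2

Mismatches occur at site 4 (T↔A, transversion), site 8 (A↔C, transversion), site 16 (A↔C, transversion), site 17 (T↔C, transition), site 34 (A↔G, transition).
Of the 5 differences, 2 transitions and 3 transversions, so the answer is 2.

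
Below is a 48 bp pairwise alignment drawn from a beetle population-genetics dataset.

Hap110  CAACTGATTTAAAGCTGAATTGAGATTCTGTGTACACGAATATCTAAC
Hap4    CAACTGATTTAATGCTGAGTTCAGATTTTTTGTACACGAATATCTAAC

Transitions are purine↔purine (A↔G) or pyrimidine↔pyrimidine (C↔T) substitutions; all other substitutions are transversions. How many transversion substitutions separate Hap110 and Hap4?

The sequences differ at positions 13 (A/T, transversion), 19 (A/G, transition), 22 (G/C, transversion), 28 (C/T, transition), 30 (G/T, transversion).
Of the 5 differences, 2 transitions and 3 transversions, so the answer is 3.

3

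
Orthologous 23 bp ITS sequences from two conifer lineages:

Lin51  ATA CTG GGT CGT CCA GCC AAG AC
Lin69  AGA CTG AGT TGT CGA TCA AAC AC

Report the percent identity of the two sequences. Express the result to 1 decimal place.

69.6%

The sequences differ at positions 2 (T/G), 7 (G/A), 10 (C/T), 14 (C/G), 16 (G/T), 18 (C/A), 21 (G/C).
16 of the 23 sites match, so the percent identity is 16/23 × 100 = 69.6%.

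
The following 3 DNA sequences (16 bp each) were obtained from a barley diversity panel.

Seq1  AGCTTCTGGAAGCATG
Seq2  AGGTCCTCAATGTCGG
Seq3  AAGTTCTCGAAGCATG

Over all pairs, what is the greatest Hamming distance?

8

Pairwise Hamming distances:
  Seq1 vs Seq2: 8
  Seq1 vs Seq3: 3
  Seq2 vs Seq3: 7
The largest is 8, between Seq1 and Seq2.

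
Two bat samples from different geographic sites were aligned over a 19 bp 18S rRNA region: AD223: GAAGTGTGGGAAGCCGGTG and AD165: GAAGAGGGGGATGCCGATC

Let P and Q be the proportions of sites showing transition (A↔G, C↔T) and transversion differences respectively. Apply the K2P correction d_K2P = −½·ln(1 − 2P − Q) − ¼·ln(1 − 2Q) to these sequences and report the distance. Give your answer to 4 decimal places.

0.3264

Differing sites — 5:T/A (Tv); 7:T/G (Tv); 12:A/T (Tv); 17:G/A (Ti); 19:G/C (Tv).
Of the 5 differences, 1 transition and 4 transversions over 19 sites: P = 1/19 = 0.052632, Q = 4/19 = 0.210526.
d = −0.5·ln(0.684210) − 0.25·ln(0.578948) = −0.5·(-0.379490) − 0.25·(-0.546543) = 0.3264.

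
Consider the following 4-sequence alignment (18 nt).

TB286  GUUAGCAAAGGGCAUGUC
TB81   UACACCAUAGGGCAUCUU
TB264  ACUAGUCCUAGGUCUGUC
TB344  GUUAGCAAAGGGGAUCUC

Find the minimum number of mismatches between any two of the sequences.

2

Pairwise Hamming distances:
  TB286 vs TB81: 7
  TB286 vs TB264: 9
  TB286 vs TB344: 2
  TB81 vs TB264: 13
  TB81 vs TB344: 7
  TB264 vs TB344: 10
The smallest is 2, between TB286 and TB344.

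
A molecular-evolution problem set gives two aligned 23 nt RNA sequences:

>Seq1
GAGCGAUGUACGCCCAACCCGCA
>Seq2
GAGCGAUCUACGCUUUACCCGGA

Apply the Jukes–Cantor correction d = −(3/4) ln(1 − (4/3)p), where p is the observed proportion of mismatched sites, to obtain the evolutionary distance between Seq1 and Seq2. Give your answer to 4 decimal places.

0.2567

Differing sites — 8:G/C; 14:C/U; 15:C/U; 16:A/U; 22:C/G.
p = 5/23 = 0.217391.
d = −0.75 · ln(1 − (4/3)·0.217391) = −0.75 · ln(0.710145) = −0.75 · (-0.342286) = 0.2567.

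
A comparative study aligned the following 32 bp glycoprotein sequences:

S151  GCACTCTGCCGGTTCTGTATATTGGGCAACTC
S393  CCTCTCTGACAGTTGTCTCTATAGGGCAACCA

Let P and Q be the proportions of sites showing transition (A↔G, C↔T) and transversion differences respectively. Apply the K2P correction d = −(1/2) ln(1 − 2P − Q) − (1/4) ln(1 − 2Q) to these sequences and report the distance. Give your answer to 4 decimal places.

0.4083

Differing sites — 1:G/C (Tv); 3:A/T (Tv); 9:C/A (Tv); 11:G/A (Ti); 15:C/G (Tv); 17:G/C (Tv); 19:A/C (Tv); 23:T/A (Tv); 31:T/C (Ti); 32:C/A (Tv).
Of the 10 differences, 2 transitions and 8 transversions over 32 sites: P = 2/32 = 0.062500, Q = 8/32 = 0.250000.
d = −0.5·ln(0.625000) − 0.25·ln(0.500000) = −0.5·(-0.470004) − 0.25·(-0.693147) = 0.4083.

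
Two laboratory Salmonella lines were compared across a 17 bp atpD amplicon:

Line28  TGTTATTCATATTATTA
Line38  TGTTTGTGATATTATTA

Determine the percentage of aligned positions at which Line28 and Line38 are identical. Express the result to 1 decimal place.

The sequences differ at positions 5 (A/T), 6 (T/G), 8 (C/G).
14 of the 17 sites match, so the percent identity is 14/17 × 100 = 82.4%.

82.4%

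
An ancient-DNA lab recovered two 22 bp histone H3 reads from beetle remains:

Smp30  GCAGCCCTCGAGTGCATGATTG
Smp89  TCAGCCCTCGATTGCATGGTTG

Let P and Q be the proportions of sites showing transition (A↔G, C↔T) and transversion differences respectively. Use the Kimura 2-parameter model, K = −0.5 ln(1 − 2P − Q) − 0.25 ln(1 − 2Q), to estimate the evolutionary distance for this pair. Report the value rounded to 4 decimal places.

Mismatches occur at site 1 (G/T, transversion), site 12 (G/T, transversion), site 19 (A/G, transition).
Of the 3 differences, 1 transition and 2 transversions over 22 sites: P = 1/22 = 0.045455, Q = 2/22 = 0.090909.
d = −0.5·ln(0.818181) − 0.25·ln(0.818182) = −0.5·(-0.200672) − 0.25·(-0.200670) = 0.1505.

0.1505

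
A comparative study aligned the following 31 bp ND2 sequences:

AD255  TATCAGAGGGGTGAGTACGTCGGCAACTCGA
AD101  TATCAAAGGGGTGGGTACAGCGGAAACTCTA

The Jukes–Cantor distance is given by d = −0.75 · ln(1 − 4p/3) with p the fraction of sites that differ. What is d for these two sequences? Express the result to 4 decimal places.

0.2239

Mismatches occur at site 6 (G↔A), site 14 (A↔G), site 19 (G↔A), site 20 (T↔G), site 24 (C↔A), site 30 (G↔T).
p = 6/31 = 0.193548.
d = −0.75 · ln(1 − (4/3)·0.193548) = −0.75 · ln(0.741936) = −0.75 · (-0.298492) = 0.2239.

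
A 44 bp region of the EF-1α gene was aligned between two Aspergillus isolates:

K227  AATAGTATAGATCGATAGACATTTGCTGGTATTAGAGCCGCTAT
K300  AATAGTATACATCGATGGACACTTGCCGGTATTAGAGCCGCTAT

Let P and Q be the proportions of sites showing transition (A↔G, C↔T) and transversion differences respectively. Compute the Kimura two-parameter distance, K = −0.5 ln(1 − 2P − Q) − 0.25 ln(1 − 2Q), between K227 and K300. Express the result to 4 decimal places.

0.0983

Differing sites — 10:G/C (Tv); 17:A/G (Ti); 22:T/C (Ti); 27:T/C (Ti).
Of the 4 differences, 3 transitions and 1 transversion over 44 sites: P = 3/44 = 0.068182, Q = 1/44 = 0.022727.
d = −0.5·ln(0.840909) − 0.25·ln(0.954546) = −0.5·(-0.173272) − 0.25·(-0.046519) = 0.0983.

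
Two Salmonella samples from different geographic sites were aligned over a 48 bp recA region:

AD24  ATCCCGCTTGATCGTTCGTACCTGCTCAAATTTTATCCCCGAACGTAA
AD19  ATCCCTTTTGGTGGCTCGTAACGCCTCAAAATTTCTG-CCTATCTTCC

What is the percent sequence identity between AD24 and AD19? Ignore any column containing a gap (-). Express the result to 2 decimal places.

Excluding the 1 gap column leaves 47 comparable sites.
Mismatches occur at site 6 (G↔T), site 7 (C↔T), site 11 (A↔G), site 13 (C↔G), site 15 (T↔C), site 21 (C↔A), site 23 (T↔G), site 24 (G↔C), site 31 (T↔A), site 35 (A↔C), site 37 (C↔G), site 41 (G↔T), site 43 (A↔T), site 45 (G↔T), site 47 (A↔C), site 48 (A↔C).
31 of the 47 comparable sites match, so the percent identity is 31/47 × 100 = 65.96%.

65.96%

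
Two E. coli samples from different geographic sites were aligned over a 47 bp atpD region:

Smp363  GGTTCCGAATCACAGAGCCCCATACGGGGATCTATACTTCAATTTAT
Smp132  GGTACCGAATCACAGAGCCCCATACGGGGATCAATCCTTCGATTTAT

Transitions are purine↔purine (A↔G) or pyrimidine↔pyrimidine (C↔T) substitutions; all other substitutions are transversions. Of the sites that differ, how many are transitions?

1

Mismatches occur at site 4 (T↔A, transversion), site 33 (T↔A, transversion), site 36 (A↔C, transversion), site 41 (A↔G, transition).
Of the 4 differences, 1 transition and 3 transversions, so the answer is 1.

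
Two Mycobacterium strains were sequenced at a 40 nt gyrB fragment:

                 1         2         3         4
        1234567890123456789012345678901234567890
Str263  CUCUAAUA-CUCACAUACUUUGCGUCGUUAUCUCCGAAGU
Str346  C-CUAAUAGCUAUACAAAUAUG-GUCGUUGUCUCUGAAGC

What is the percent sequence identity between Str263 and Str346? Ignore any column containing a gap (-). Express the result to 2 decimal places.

Excluding the 3 gap columns leaves 37 comparable sites.
The sequences differ at positions 12 (C/A), 13 (A/U), 14 (C/A), 15 (A/C), 16 (U/A), 18 (C/A), 20 (U/A), 30 (A/G), 35 (C/U), 40 (U/C).
27 of the 37 comparable sites match, so the percent identity is 27/37 × 100 = 72.97%.

72.97%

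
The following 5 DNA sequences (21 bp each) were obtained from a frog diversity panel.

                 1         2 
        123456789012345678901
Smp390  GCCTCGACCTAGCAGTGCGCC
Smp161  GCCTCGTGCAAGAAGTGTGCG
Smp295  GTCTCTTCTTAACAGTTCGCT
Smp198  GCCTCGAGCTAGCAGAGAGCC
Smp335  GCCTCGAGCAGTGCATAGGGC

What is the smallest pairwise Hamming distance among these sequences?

3

Pairwise Hamming distances:
  Smp390 vs Smp161: 6
  Smp390 vs Smp295: 7
  Smp390 vs Smp198: 3
  Smp390 vs Smp335: 10
  Smp161 vs Smp295: 10
  Smp161 vs Smp198: 6
  Smp161 vs Smp335: 10
  Smp295 vs Smp198: 10
  Smp295 vs Smp335: 15
  Smp198 vs Smp335: 10
The smallest is 3, between Smp390 and Smp198.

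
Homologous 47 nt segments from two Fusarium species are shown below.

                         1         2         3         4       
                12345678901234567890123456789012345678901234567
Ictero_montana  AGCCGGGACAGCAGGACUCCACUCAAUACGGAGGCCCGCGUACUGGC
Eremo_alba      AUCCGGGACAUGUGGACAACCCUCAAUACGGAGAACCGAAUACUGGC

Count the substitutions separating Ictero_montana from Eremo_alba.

Differing sites — 2:G/U; 11:G/U; 12:C/G; 13:A/U; 18:U/A; 19:C/A; 21:A/C; 34:G/A; 35:C/A; 39:C/A; 40:G/A.
That gives 11 mismatches out of 47 aligned sites, so the Hamming distance is 11.

11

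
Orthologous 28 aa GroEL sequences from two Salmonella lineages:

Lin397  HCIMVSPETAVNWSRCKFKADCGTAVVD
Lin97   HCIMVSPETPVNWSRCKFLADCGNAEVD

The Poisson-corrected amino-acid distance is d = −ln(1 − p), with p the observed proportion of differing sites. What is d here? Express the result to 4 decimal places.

0.1542

Differing sites — 10:A/P; 19:K/L; 24:T/N; 26:V/E.
p = 4/28 = 0.142857.
d = −ln(1 − 0.142857) = −ln(0.857143) = 0.1542.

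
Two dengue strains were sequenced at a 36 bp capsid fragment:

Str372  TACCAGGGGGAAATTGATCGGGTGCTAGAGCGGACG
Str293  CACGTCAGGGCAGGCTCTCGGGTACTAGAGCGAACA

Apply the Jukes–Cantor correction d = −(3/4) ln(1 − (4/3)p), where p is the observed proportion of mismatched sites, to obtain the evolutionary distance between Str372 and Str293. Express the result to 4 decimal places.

0.5482

Differing sites — 1:T/C; 4:C/G; 5:A/T; 6:G/C; 7:G/A; 11:A/C; 13:A/G; 14:T/G; 15:T/C; 16:G/T; 17:A/C; 24:G/A; 33:G/A; 36:G/A.
p = 14/36 = 0.388889.
d = −0.75 · ln(1 − (4/3)·0.388889) = −0.75 · ln(0.481481) = −0.75 · (-0.730889) = 0.5482.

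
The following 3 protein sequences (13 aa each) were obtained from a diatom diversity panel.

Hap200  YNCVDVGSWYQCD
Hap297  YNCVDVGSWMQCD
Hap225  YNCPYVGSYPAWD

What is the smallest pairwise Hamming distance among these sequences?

1

Pairwise Hamming distances:
  Hap200 vs Hap297: 1
  Hap200 vs Hap225: 6
  Hap297 vs Hap225: 6
The smallest is 1, between Hap200 and Hap297.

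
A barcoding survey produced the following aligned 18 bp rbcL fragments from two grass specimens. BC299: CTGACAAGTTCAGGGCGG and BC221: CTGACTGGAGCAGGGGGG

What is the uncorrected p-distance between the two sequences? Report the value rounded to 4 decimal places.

0.2778

The sequences differ at positions 6 (A/T), 7 (A/G), 9 (T/A), 10 (T/G), 16 (C/G).
There are 5 differences over 18 sites, so p = 5/18 = 0.2778.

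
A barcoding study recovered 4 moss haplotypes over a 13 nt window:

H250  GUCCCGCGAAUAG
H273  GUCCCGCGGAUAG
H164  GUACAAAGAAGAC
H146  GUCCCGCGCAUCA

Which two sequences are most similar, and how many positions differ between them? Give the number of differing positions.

Pairwise Hamming distances:
  H250 vs H273: 1
  H250 vs H164: 6
  H250 vs H146: 3
  H273 vs H164: 7
  H273 vs H146: 3
  H164 vs H146: 8
The smallest is 1, between H250 and H273.

1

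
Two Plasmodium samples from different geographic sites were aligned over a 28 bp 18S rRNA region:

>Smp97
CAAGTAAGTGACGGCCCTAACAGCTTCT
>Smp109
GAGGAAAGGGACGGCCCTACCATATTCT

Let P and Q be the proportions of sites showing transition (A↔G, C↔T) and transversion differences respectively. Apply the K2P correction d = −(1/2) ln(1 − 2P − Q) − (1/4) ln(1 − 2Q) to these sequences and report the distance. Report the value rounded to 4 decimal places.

Differing sites — 1:C/G (Tv); 3:A/G (Ti); 5:T/A (Tv); 9:T/G (Tv); 20:A/C (Tv); 23:G/T (Tv); 24:C/A (Tv).
Of the 7 differences, 1 transition and 6 transversions over 28 sites: P = 1/28 = 0.035714, Q = 6/28 = 0.214286.
d = −0.5·ln(0.714286) − 0.25·ln(0.571428) = −0.5·(-0.336472) − 0.25·(-0.559617) = 0.3081.

0.3081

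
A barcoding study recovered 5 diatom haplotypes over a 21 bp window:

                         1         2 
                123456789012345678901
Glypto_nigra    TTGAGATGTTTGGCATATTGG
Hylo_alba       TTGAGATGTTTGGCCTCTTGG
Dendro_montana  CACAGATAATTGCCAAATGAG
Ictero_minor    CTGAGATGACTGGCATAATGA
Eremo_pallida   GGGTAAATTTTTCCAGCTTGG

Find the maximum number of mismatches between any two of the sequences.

Pairwise Hamming distances:
  Glypto_nigra vs Hylo_alba: 2
  Glypto_nigra vs Dendro_montana: 9
  Glypto_nigra vs Ictero_minor: 5
  Glypto_nigra vs Eremo_pallida: 10
  Hylo_alba vs Dendro_montana: 11
  Hylo_alba vs Ictero_minor: 7
  Hylo_alba vs Eremo_pallida: 10
  Dendro_montana vs Ictero_minor: 10
  Dendro_montana vs Eremo_pallida: 13
  Ictero_minor vs Eremo_pallida: 14
The largest is 14, between Ictero_minor and Eremo_pallida.

14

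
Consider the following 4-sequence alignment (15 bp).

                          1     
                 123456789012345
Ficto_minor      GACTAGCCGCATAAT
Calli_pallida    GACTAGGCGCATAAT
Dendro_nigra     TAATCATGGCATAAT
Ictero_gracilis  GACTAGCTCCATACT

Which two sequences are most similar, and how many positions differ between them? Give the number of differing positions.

Pairwise Hamming distances:
  Ficto_minor vs Calli_pallida: 1
  Ficto_minor vs Dendro_nigra: 6
  Ficto_minor vs Ictero_gracilis: 3
  Calli_pallida vs Dendro_nigra: 6
  Calli_pallida vs Ictero_gracilis: 4
  Dendro_nigra vs Ictero_gracilis: 8
The smallest is 1, between Ficto_minor and Calli_pallida.

1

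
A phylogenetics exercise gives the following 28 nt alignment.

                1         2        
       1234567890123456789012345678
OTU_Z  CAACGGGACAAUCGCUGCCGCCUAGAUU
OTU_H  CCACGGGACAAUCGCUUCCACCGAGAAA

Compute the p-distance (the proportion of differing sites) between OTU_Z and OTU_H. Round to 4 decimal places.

The sequences differ at positions 2 (A/C), 17 (G/U), 20 (G/A), 23 (U/G), 27 (U/A), 28 (U/A).
There are 6 differences over 28 sites, so p = 6/28 = 0.2143.

0.2143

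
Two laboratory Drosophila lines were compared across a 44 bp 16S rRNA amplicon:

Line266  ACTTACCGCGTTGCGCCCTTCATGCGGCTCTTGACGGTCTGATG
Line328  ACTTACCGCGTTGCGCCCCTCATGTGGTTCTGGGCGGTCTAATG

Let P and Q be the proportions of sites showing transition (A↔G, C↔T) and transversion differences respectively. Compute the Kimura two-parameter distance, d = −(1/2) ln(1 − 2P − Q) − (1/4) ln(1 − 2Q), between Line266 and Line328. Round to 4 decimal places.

Mismatches occur at site 19 (T/C, transition), site 25 (C/T, transition), site 28 (C/T, transition), site 32 (T/G, transversion), site 34 (A/G, transition), site 41 (G/A, transition).
Of the 6 differences, 5 transitions and 1 transversion over 44 sites: P = 5/44 = 0.113636, Q = 1/44 = 0.022727.
d = −0.5·ln(0.750001) − 0.25·ln(0.954546) = −0.5·(-0.287681) − 0.25·(-0.046519) = 0.1555.

0.1555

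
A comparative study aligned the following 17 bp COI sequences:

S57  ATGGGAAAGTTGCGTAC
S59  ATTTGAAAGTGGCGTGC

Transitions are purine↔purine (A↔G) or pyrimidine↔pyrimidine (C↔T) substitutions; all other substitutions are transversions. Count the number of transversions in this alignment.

3

The sequences differ at positions 3 (G/T, transversion), 4 (G/T, transversion), 11 (T/G, transversion), 16 (A/G, transition).
Of the 4 differences, 1 transition and 3 transversions, so the answer is 3.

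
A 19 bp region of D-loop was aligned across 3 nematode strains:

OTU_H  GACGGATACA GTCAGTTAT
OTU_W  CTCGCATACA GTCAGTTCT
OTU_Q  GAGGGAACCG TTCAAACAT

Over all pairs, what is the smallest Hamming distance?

Pairwise Hamming distances:
  OTU_H vs OTU_W: 4
  OTU_H vs OTU_Q: 8
  OTU_W vs OTU_Q: 12
The smallest is 4, between OTU_H and OTU_W.

4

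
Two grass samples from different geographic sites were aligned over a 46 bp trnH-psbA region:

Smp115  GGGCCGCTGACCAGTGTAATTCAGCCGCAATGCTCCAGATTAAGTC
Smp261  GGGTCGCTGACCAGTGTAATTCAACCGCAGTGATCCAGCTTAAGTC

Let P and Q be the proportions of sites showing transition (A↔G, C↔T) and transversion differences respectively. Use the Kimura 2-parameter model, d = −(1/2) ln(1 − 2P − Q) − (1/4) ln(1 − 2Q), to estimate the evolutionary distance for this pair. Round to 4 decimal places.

The sequences differ at positions 4 (C/T, transition), 24 (G/A, transition), 30 (A/G, transition), 33 (C/A, transversion), 39 (A/C, transversion).
Of the 5 differences, 3 transitions and 2 transversions over 46 sites: P = 3/46 = 0.065217, Q = 2/46 = 0.043478.
d = −0.5·ln(0.826088) − 0.25·ln(0.913044) = −0.5·(-0.191054) − 0.25·(-0.090971) = 0.1183.

0.1183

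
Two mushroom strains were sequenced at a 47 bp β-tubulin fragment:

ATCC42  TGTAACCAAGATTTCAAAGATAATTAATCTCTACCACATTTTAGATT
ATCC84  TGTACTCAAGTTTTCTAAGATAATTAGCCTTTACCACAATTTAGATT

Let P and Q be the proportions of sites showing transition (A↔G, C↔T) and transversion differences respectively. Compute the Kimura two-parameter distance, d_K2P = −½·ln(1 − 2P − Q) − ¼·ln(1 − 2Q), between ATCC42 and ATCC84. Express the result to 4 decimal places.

0.1940

The sequences differ at positions 5 (A/C, transversion), 6 (C/T, transition), 11 (A/T, transversion), 16 (A/T, transversion), 27 (A/G, transition), 28 (T/C, transition), 31 (C/T, transition), 39 (T/A, transversion).
Of the 8 differences, 4 transitions and 4 transversions over 47 sites: P = 4/47 = 0.085106, Q = 4/47 = 0.085106.
d = −0.5·ln(0.744682) − 0.25·ln(0.829788) = −0.5·(-0.294798) − 0.25·(-0.186585) = 0.1940.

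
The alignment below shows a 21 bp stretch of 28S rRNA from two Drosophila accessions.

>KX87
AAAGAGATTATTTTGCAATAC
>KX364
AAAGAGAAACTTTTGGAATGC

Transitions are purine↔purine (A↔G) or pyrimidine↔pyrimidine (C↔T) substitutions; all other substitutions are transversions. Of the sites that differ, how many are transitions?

Differing sites — 8:T/A (Tv); 9:T/A (Tv); 10:A/C (Tv); 16:C/G (Tv); 20:A/G (Ti).
Of the 5 differences, 1 transition and 4 transversions, so the answer is 1.

1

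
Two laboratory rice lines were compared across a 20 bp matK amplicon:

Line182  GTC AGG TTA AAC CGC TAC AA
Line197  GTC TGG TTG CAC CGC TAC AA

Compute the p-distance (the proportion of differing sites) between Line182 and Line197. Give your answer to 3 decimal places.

Mismatches occur at site 4 (A↔T), site 9 (A↔G), site 10 (A↔C).
There are 3 differences over 20 sites, so p = 3/20 = 0.150.

0.150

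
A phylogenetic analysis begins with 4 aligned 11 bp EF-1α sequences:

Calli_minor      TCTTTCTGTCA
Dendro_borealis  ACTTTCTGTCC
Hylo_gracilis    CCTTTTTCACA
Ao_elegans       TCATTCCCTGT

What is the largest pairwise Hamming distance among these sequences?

7

Pairwise Hamming distances:
  Calli_minor vs Dendro_borealis: 2
  Calli_minor vs Hylo_gracilis: 4
  Calli_minor vs Ao_elegans: 5
  Dendro_borealis vs Hylo_gracilis: 5
  Dendro_borealis vs Ao_elegans: 6
  Hylo_gracilis vs Ao_elegans: 7
The largest is 7, between Hylo_gracilis and Ao_elegans.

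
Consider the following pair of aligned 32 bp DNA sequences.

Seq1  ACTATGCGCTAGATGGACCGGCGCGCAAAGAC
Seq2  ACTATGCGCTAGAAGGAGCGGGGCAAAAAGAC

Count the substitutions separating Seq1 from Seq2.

5

Differing sites — 14:T/A; 18:C/G; 22:C/G; 25:G/A; 26:C/A.
That gives 5 mismatches out of 32 aligned sites, so the Hamming distance is 5.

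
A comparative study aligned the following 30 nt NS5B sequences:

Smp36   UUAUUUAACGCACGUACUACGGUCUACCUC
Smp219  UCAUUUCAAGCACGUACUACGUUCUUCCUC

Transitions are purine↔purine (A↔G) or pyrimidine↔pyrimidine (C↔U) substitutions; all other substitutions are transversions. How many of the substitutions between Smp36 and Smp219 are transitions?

1

Mismatches occur at site 2 (U↔C, transition), site 7 (A↔C, transversion), site 9 (C↔A, transversion), site 22 (G↔U, transversion), site 26 (A↔U, transversion).
Of the 5 differences, 1 transition and 4 transversions, so the answer is 1.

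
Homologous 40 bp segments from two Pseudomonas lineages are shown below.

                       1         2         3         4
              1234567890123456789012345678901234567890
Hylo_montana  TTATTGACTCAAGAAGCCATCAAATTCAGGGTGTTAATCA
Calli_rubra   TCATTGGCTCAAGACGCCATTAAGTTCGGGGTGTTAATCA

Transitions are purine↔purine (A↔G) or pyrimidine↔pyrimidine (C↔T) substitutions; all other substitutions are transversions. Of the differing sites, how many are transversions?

The sequences differ at positions 2 (T/C, transition), 7 (A/G, transition), 15 (A/C, transversion), 21 (C/T, transition), 24 (A/G, transition), 28 (A/G, transition).
Of the 6 differences, 5 transitions and 1 transversion, so the answer is 1.

1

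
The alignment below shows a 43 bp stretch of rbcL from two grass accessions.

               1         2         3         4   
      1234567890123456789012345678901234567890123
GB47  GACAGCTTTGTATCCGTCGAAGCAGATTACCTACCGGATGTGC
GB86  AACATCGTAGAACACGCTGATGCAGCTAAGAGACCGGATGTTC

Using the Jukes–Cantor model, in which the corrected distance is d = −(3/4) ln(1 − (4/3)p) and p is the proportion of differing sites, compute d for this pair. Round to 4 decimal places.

0.5141

Differing sites — 1:G/A; 5:G/T; 7:T/G; 9:T/A; 11:T/A; 13:T/C; 14:C/A; 17:T/C; 18:C/T; 21:A/T; 26:A/C; 28:T/A; 30:C/G; 31:C/A; 32:T/G; 42:G/T.
p = 16/43 = 0.372093.
d = −0.75 · ln(1 − (4/3)·0.372093) = −0.75 · ln(0.503876) = −0.75 · (-0.685425) = 0.5141.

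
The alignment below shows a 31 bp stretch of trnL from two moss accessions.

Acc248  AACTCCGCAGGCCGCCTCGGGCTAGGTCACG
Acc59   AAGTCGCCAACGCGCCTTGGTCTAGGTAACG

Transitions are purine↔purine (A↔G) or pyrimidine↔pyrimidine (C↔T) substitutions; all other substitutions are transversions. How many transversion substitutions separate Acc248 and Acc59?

Mismatches occur at site 3 (C/G, transversion), site 6 (C/G, transversion), site 7 (G/C, transversion), site 10 (G/A, transition), site 11 (G/C, transversion), site 12 (C/G, transversion), site 18 (C/T, transition), site 21 (G/T, transversion), site 28 (C/A, transversion).
Of the 9 differences, 2 transitions and 7 transversions, so the answer is 7.

7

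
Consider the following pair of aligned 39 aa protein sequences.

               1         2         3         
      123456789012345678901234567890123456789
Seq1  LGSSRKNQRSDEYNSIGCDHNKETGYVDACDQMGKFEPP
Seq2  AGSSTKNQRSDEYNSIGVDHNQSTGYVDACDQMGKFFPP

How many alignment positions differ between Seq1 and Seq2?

6

Mismatches occur at site 1 (L/A), site 5 (R/T), site 18 (C/V), site 22 (K/Q), site 23 (E/S), site 37 (E/F).
That gives 6 mismatches out of 39 aligned sites, so the Hamming distance is 6.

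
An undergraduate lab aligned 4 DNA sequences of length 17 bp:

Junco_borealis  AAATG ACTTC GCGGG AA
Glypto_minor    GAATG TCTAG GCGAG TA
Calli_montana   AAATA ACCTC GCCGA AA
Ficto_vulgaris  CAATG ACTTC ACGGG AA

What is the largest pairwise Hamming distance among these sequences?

Pairwise Hamming distances:
  Junco_borealis vs Glypto_minor: 6
  Junco_borealis vs Calli_montana: 4
  Junco_borealis vs Ficto_vulgaris: 2
  Glypto_minor vs Calli_montana: 10
  Glypto_minor vs Ficto_vulgaris: 7
  Calli_montana vs Ficto_vulgaris: 6
The largest is 10, between Glypto_minor and Calli_montana.

10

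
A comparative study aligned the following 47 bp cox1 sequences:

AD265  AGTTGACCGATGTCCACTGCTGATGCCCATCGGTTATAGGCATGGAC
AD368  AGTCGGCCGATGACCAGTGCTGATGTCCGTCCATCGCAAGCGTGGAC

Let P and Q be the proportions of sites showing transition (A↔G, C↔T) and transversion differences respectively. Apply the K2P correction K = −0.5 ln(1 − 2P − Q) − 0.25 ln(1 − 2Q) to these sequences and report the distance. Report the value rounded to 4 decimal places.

Mismatches occur at site 4 (T→C, transition), site 6 (A→G, transition), site 13 (T→A, transversion), site 17 (C→G, transversion), site 26 (C→T, transition), site 29 (A→G, transition), site 32 (G→C, transversion), site 33 (G→A, transition), site 35 (T→C, transition), site 36 (A→G, transition), site 37 (T→C, transition), site 39 (G→A, transition), site 42 (A→G, transition).
Of the 13 differences, 10 transitions and 3 transversions over 47 sites: P = 10/47 = 0.212766, Q = 3/47 = 0.063830.
d = −0.5·ln(0.510638) − 0.25·ln(0.872340) = −0.5·(-0.672094) − 0.25·(-0.136576) = 0.3702.

0.3702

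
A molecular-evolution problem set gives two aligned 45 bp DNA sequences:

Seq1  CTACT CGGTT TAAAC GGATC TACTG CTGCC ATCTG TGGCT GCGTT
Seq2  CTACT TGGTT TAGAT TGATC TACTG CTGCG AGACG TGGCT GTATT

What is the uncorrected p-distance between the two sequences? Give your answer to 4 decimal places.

0.2222

Mismatches occur at site 6 (C↔T), site 13 (A↔G), site 15 (C↔T), site 16 (G↔T), site 30 (C↔G), site 32 (T↔G), site 33 (C↔A), site 34 (T↔C), site 42 (C↔T), site 43 (G↔A).
There are 10 differences over 45 sites, so p = 10/45 = 0.2222.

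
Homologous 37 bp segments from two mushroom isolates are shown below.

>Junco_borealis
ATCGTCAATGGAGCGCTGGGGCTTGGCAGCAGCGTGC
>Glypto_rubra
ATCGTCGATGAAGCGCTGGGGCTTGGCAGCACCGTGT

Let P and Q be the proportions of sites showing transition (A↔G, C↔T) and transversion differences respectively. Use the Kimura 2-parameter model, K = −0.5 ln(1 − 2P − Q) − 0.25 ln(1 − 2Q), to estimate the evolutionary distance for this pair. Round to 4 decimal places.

Differing sites — 7:A/G (Ti); 11:G/A (Ti); 32:G/C (Tv); 37:C/T (Ti).
Of the 4 differences, 3 transitions and 1 transversion over 37 sites: P = 3/37 = 0.081081, Q = 1/37 = 0.027027.
d = −0.5·ln(0.810811) − 0.25·ln(0.945946) = −0.5·(-0.209720) − 0.25·(-0.055570) = 0.1188.

0.1188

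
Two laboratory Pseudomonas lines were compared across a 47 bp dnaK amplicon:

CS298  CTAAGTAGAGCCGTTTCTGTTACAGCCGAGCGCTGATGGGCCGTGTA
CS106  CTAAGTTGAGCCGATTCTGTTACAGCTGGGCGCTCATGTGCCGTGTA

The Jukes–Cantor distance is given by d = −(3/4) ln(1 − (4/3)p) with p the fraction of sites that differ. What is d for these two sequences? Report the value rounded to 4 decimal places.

0.1399

Mismatches occur at site 7 (A↔T), site 14 (T↔A), site 27 (C↔T), site 29 (A↔G), site 35 (G↔C), site 39 (G↔T).
p = 6/47 = 0.127660.
d = −0.75 · ln(1 − (4/3)·0.127660) = −0.75 · ln(0.829787) = −0.75 · (-0.186586) = 0.1399.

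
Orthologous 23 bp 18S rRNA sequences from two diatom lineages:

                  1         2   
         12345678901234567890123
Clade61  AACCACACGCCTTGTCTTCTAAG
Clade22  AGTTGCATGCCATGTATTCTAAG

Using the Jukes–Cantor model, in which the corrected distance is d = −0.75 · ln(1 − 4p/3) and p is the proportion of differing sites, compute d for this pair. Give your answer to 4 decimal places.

Mismatches occur at site 2 (A/G), site 3 (C/T), site 4 (C/T), site 5 (A/G), site 8 (C/T), site 12 (T/A), site 16 (C/A).
p = 7/23 = 0.304348.
d = −0.75 · ln(1 − (4/3)·0.304348) = −0.75 · ln(0.594203) = −0.75 · (-0.520534) = 0.3904.

0.3904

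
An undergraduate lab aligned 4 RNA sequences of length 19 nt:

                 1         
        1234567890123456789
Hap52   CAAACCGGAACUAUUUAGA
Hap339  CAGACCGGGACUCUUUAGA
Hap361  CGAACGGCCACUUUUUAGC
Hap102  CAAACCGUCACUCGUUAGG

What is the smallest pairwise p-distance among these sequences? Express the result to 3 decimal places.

Pairwise Hamming distances:
  Hap52 vs Hap339: 3
  Hap52 vs Hap361: 6
  Hap52 vs Hap102: 5
  Hap339 vs Hap361: 7
  Hap339 vs Hap102: 5
  Hap361 vs Hap102: 6
The smallest is 3 mismatches, between Hap52 and Hap339; p = 3/19 = 0.158.

0.158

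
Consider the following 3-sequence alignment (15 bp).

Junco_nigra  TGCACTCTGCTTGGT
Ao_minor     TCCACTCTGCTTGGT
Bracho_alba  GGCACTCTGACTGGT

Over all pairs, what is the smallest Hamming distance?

Pairwise Hamming distances:
  Junco_nigra vs Ao_minor: 1
  Junco_nigra vs Bracho_alba: 3
  Ao_minor vs Bracho_alba: 4
The smallest is 1, between Junco_nigra and Ao_minor.

1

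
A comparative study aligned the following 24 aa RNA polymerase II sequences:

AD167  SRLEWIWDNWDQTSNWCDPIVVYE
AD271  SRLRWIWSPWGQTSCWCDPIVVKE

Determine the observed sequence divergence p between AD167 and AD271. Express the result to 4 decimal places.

Differing sites — 4:E/R; 8:D/S; 9:N/P; 11:D/G; 15:N/C; 23:Y/K.
There are 6 differences over 24 sites, so p = 6/24 = 0.2500.

0.2500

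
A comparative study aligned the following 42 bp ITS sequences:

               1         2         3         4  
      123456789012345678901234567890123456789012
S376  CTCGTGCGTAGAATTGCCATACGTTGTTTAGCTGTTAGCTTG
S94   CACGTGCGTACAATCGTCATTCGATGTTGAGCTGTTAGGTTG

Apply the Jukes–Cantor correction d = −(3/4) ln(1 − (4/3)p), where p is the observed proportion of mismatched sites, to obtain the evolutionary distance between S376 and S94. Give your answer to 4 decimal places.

Mismatches occur at site 2 (T/A), site 11 (G/C), site 15 (T/C), site 17 (C/T), site 21 (A/T), site 24 (T/A), site 29 (T/G), site 39 (C/G).
p = 8/42 = 0.190476.
d = −0.75 · ln(1 − (4/3)·0.190476) = −0.75 · ln(0.746032) = −0.75 · (-0.292987) = 0.2197.

0.2197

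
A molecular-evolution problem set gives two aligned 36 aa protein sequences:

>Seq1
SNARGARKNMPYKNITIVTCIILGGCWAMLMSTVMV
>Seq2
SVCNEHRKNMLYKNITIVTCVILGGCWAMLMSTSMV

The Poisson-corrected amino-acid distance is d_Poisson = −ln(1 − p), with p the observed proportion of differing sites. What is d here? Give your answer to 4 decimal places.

The sequences differ at positions 2 (N/V), 3 (A/C), 4 (R/N), 5 (G/E), 6 (A/H), 11 (P/L), 21 (I/V), 34 (V/S).
p = 8/36 = 0.222222.
d = −ln(1 − 0.222222) = −ln(0.777778) = 0.2513.

0.2513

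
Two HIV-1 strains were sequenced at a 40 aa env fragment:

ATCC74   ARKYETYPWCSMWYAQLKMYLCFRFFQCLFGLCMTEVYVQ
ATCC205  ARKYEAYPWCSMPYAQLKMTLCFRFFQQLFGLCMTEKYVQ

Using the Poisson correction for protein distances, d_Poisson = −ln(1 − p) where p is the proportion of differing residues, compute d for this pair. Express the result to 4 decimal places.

Mismatches occur at site 6 (T→A), site 13 (W→P), site 20 (Y→T), site 28 (C→Q), site 37 (V→K).
p = 5/40 = 0.125000.
d = −ln(1 − 0.125000) = −ln(0.875000) = 0.1335.

0.1335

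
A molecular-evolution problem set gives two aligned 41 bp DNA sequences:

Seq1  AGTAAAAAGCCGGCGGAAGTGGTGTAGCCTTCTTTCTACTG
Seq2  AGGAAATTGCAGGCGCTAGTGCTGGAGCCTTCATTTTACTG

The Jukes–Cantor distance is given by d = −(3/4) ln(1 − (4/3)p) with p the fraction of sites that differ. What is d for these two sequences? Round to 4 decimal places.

The sequences differ at positions 3 (T/G), 7 (A/T), 8 (A/T), 11 (C/A), 16 (G/C), 17 (A/T), 22 (G/C), 25 (T/G), 33 (T/A), 36 (C/T).
p = 10/41 = 0.243902.
d = −0.75 · ln(1 − (4/3)·0.243902) = −0.75 · ln(0.674797) = −0.75 · (-0.393343) = 0.2950.

0.2950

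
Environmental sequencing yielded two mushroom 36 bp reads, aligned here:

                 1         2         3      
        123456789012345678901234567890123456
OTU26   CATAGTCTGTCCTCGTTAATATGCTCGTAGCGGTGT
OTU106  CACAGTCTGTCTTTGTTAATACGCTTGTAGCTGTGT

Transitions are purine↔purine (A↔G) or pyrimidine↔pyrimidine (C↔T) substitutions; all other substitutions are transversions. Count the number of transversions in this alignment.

Mismatches occur at site 3 (T→C, transition), site 12 (C→T, transition), site 14 (C→T, transition), site 22 (T→C, transition), site 26 (C→T, transition), site 32 (G→T, transversion).
Of the 6 differences, 5 transitions and 1 transversion, so the answer is 1.

1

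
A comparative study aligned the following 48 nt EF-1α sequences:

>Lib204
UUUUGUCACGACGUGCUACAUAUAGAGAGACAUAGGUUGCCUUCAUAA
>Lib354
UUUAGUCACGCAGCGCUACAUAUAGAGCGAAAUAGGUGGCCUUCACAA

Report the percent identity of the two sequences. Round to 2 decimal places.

Differing sites — 4:U/A; 11:A/C; 12:C/A; 14:U/C; 28:A/C; 31:C/A; 38:U/G; 46:U/C.
40 of the 48 sites match, so the percent identity is 40/48 × 100 = 83.33%.

83.33%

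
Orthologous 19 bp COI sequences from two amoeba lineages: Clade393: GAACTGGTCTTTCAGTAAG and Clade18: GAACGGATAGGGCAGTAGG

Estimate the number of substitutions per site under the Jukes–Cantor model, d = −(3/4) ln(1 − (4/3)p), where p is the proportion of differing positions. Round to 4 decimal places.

Mismatches occur at site 5 (T/G), site 7 (G/A), site 9 (C/A), site 10 (T/G), site 11 (T/G), site 12 (T/G), site 18 (A/G).
p = 7/19 = 0.368421.
d = −0.75 · ln(1 − (4/3)·0.368421) = −0.75 · ln(0.508772) = −0.75 · (-0.675755) = 0.5068.

0.5068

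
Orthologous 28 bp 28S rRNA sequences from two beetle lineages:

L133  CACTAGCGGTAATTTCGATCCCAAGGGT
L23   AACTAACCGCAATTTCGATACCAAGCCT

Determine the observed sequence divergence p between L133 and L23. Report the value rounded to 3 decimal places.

Differing sites — 1:C/A; 6:G/A; 8:G/C; 10:T/C; 20:C/A; 26:G/C; 27:G/C.
There are 7 differences over 28 sites, so p = 7/28 = 0.250.

0.250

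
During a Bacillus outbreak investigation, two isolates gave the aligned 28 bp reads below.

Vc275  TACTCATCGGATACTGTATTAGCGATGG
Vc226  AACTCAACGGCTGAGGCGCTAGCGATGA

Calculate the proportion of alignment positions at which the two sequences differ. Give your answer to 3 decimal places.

Mismatches occur at site 1 (T/A), site 7 (T/A), site 11 (A/C), site 13 (A/G), site 14 (C/A), site 15 (T/G), site 17 (T/C), site 18 (A/G), site 19 (T/C), site 28 (G/A).
There are 10 differences over 28 sites, so p = 10/28 = 0.357.

0.357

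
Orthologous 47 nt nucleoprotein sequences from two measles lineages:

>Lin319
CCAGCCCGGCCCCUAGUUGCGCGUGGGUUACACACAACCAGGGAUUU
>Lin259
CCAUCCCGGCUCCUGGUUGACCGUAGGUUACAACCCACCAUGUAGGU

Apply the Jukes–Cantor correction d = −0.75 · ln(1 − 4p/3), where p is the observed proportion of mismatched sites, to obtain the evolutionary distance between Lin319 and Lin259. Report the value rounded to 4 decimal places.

Mismatches occur at site 4 (G→U), site 11 (C→U), site 15 (A→G), site 20 (C→A), site 21 (G→C), site 25 (G→A), site 33 (C→A), site 34 (A→C), site 36 (A→C), site 41 (G→U), site 43 (G→U), site 45 (U→G), site 46 (U→G).
p = 13/47 = 0.276596.
d = −0.75 · ln(1 − (4/3)·0.276596) = −0.75 · ln(0.631205) = −0.75 · (-0.460125) = 0.3451.

0.3451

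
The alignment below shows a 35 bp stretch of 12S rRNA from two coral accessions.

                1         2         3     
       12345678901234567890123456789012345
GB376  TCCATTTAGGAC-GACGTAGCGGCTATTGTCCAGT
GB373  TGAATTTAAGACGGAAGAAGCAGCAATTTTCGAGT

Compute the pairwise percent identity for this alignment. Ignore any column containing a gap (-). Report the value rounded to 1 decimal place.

73.5%

Excluding the 1 gap column leaves 34 comparable sites.
The sequences differ at positions 2 (C/G), 3 (C/A), 9 (G/A), 16 (C/A), 18 (T/A), 22 (G/A), 25 (T/A), 29 (G/T), 32 (C/G).
25 of the 34 comparable sites match, so the percent identity is 25/34 × 100 = 73.5%.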